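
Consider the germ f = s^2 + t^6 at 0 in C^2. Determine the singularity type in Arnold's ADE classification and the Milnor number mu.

The Hessian of f at 0 is [[2, 0], [0, 0]] with rank 1, so corank 1. A Groebner basis of the Jacobian ideal J(f) in C{s,t} is {t^5, s}; counting standard monomials gives mu = 5. Corank 1: A-series; mu = 5 gives A_5.

Type A_5, Milnor number mu = 5.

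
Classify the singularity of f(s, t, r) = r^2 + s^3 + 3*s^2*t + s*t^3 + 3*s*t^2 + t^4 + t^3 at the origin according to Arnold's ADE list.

E_{7}

The Hessian of f at 0 has rank 1. Corank 2; j^3 = (s + t)^3 is a perfect cube, so E-series; the 4-jet and mu = 7 give E_7.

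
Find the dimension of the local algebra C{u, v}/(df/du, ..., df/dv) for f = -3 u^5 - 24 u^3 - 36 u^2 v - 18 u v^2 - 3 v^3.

The Hessian of f at 0 is [[0, 0], [0, 0]] with rank 0, so corank 2. A Groebner basis of the Jacobian ideal J(f) in C{u,v} is {v^5, u*v^3 + 3*v^4/8, u^2 + u*v + v^2/4}; counting standard monomials gives mu = 8. Corank 2; j^3 = -3*(2*u + v)^3 is a perfect cube, so E-series; the 5-jet and mu = 8 give E_8.

8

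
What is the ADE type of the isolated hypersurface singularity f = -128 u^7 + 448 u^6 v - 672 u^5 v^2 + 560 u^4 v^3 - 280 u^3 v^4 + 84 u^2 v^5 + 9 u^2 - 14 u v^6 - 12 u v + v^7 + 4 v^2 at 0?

A_6

The Hessian of f at 0 has rank 1. Corank 1: A-series; mu = 6 gives A_6.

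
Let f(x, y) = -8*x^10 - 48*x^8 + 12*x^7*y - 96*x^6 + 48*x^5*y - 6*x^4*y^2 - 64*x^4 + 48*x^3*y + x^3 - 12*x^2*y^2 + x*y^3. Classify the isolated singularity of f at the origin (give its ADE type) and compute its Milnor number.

Type E7, Milnor number mu = 7.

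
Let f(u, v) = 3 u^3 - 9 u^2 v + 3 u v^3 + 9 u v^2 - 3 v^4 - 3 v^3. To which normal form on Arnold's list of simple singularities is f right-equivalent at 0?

E_{7}

The Hessian of f at 0 has rank 0. Corank 2; j^3 = 3*(u - v)^3 is a perfect cube, so E-series; the 4-jet and mu = 7 give E_7.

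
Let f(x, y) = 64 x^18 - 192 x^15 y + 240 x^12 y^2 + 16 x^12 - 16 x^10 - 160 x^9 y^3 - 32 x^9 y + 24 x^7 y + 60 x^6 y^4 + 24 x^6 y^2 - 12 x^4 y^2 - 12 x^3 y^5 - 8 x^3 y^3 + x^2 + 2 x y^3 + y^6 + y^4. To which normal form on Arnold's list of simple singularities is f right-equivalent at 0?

The Hessian of f at 0 is [[2, 0], [0, 0]] with rank 1, so corank 1. A Groebner basis of the Jacobian ideal J(f) in C{x,y} is {y^3, x}; counting standard monomials gives mu = 3. Corank 1: A-series; mu = 3 gives A_3.

A_3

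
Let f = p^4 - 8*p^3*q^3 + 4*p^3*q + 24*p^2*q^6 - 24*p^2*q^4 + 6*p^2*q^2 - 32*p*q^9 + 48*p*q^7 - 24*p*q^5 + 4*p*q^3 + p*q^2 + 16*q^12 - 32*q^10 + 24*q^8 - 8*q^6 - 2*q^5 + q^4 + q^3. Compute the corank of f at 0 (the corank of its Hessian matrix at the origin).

2

The Hessian at 0 is [[0, 0], [0, 0]] of rank 0; hence corank 2.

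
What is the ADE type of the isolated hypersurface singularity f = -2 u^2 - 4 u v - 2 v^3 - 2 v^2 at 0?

A_{2}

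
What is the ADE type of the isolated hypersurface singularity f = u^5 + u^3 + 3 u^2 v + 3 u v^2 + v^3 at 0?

E_8

The Hessian of f at 0 is [[0, 0], [0, 0]] with rank 0, so corank 2. A Groebner basis of the Jacobian ideal J(f) in C{u,v} is {v^5, u*v^3 + 3*v^4/4, u^2 + 2*u*v + v^2}; counting standard monomials gives mu = 8. Corank 2; j^3 = (u + v)^3 is a perfect cube, so E-series; the 5-jet and mu = 8 give E_8.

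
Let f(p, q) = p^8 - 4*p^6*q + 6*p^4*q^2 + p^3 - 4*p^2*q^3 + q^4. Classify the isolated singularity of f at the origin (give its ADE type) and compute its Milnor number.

Type E_6, Milnor number mu = 6.

The Hessian of f at 0 has rank 0. Corank 2; j^3 = p^3 is a perfect cube, so E-series; the 4-jet and mu = 6 give E_6.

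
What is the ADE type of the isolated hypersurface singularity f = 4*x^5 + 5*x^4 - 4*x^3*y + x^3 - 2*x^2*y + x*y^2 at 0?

D_{5}

The Hessian of f at 0 is [[0, 0], [0, 0]] with rank 0, so corank 2. A Groebner basis of the Jacobian ideal J(f) in C{x,y} is {x*y^2 - x*y/2 + y^2/2, -x*y/2 + y^3 + y^2/2, x^2 - y^2}; counting standard monomials gives mu = 5. Corank 2; j^3 = x*(x - y)^2 has shape L^2 M (L != M), so D-series; mu = 5 gives D_5.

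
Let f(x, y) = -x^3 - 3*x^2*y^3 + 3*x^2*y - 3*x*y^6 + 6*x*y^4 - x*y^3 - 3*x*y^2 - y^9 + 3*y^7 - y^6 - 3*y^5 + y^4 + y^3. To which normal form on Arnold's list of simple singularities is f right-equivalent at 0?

The Hessian of f at 0 has rank 0. Corank 2; j^3 = -(x - y)^3 is a perfect cube, so E-series; the 4-jet and mu = 7 give E_7.

E_{7}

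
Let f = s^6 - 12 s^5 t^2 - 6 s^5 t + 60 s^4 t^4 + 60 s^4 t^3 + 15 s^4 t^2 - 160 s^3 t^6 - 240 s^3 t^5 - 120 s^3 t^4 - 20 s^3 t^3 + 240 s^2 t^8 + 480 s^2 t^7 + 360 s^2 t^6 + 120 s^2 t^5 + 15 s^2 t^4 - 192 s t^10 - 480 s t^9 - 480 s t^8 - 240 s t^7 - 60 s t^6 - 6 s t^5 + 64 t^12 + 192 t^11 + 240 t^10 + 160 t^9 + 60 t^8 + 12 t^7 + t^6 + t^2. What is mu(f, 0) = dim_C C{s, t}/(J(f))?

The Hessian of f at 0 is [[0, 0], [0, 2]] with rank 1, so corank 1. A Groebner basis of the Jacobian ideal J(f) in C{s,t} is {s^5, t}; counting standard monomials gives mu = 5. Corank 1: A-series; mu = 5 gives A_5.

5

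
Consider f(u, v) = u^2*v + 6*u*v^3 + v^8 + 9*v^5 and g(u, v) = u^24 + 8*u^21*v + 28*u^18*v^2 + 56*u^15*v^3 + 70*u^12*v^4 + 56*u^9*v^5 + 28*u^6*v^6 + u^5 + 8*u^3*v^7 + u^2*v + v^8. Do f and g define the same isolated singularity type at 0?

The Hessian of f at 0 is [[0, 0], [0, 0]] with rank 0, so corank 2. A Groebner basis of the Jacobian ideal J(f) in C{u,v} is {u^4, u^3*v - 27*u^2/8 - 81*u*v^2/8, u^3/3 + u^2*v^2, u*v/3 + v^3}; counting standard monomials gives mu = 9. Corank 2; j^3 = u^2*v has shape L^2 M (L != M), so D-series; mu = 9 gives D_9. The Hessian of g at 0 is [[0, 0], [0, 0]] with rank 0, so corank 2. A Groebner basis of the Jacobian ideal J(g) in C{u,v} is {u^2/8 + v^7, u^3, u*v}; counting standard monomials gives mu = 9. Corank 2; j^3 = u^2*v has shape L^2 M (L != M), so D-series; mu = 9 gives D_9. Both have type D_9, hence right-equivalent.

Yes.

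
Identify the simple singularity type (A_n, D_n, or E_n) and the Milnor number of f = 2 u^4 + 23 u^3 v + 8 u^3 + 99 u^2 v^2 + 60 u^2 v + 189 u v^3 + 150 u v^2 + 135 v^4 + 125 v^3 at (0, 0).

Type E_7, Milnor number mu = 7.

The Hessian of f at 0 is [[0, 0], [0, 0]] with rank 0, so corank 2. A Groebner basis of the Jacobian ideal J(f) in C{u,v} is {768*u^2 + 3840*u*v + v^4 + 8*v^3 + 4800*v^2, u^3 + 660*u^2 + 3300*u*v + 45*v^3/2 + 4125*v^2, u^2*v - 168*u^2 - 840*u*v - 8*v^3 - 1050*v^2, 32*u^2 + u*v^2 + 160*u*v + 17*v^3/6 + 200*v^2}; counting standard monomials gives mu = 7. Corank 2; j^3 = (2*u + 5*v)^3 is a perfect cube, so E-series; the 4-jet and mu = 7 give E_7.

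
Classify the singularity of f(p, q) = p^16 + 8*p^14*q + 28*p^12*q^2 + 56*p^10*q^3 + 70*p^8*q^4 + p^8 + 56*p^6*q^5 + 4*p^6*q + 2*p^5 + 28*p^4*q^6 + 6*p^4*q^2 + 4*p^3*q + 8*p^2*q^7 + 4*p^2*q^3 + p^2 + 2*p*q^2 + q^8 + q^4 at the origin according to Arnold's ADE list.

A_{7}

The Hessian of f at 0 has rank 1. Corank 1: A-series; mu = 7 gives A_7.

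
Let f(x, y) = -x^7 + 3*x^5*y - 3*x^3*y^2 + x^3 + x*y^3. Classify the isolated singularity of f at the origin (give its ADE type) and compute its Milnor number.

Type E_{7}, Milnor number mu = 7.

The Hessian of f at 0 is [[0, 0], [0, 0]] with rank 0, so corank 2. A Groebner basis of the Jacobian ideal J(f) in C{x,y} is {x^3, x*y^2, 3*x^2 + y^3}; counting standard monomials gives mu = 7. Corank 2; j^3 = x^3 is a perfect cube, so E-series; the 4-jet and mu = 7 give E_7.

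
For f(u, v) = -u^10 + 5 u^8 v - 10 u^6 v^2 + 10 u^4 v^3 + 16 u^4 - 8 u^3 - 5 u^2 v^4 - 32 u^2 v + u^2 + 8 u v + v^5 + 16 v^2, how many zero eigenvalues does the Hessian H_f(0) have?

1

Hessian at 0 has rank 1.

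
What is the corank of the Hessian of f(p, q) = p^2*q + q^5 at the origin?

2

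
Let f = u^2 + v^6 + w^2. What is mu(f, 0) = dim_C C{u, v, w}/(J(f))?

The Hessian of f at 0 has rank 2. Corank 1: A-series; mu = 5 gives A_5.

5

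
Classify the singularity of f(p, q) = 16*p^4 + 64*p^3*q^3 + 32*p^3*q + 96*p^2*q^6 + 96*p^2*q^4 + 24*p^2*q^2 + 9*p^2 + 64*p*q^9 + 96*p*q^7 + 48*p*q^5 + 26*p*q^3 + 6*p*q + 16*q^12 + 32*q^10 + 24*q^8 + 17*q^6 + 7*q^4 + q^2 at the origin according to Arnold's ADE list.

The Hessian of f at 0 is [[18, 6], [6, 2]] with rank 1, so corank 1. A Groebner basis of the Jacobian ideal J(f) in C{p,q} is {q^3, p + q/3}; counting standard monomials gives mu = 3. Corank 1: A-series; mu = 3 gives A_3.

A_{3}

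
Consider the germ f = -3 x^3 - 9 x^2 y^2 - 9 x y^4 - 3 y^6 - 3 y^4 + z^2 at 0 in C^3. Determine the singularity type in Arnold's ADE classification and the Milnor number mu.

Type E_{6}, Milnor number mu = 6.

The Hessian of f at 0 is [[0, 0, 0], [0, 0, 0], [0, 0, 2]] with rank 1, so corank 2. A Groebner basis of the Jacobian ideal J(f) in C{x,y,z} is {x^3, x^2*y, x^2/2 + x*y^2, y^3, z}; counting standard monomials gives mu = 6. Corank 2; j^3 = -3*x^3 is a perfect cube, so E-series; the 4-jet and mu = 6 give E_6.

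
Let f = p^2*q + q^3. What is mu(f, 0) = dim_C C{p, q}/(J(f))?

4

The Hessian of f at 0 is [[0, 0], [0, 0]] with rank 0, so corank 2. A Groebner basis of the Jacobian ideal J(f) in C{p,q} is {q^3, p^2 + 3*q^2, p*q}; counting standard monomials gives mu = 4. Corank 2; j^3 = q*(p^2 + q^2) splits into three distinct lines over C (the quadratic factor has nonzero discriminant), so D_4.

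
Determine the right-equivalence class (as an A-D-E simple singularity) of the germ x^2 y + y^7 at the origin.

D_8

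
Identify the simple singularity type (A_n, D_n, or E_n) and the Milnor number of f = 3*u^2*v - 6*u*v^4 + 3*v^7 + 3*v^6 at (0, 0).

The Hessian of f at 0 is [[0, 0], [0, 0]] with rank 0, so corank 2. A Groebner basis of the Jacobian ideal J(f) in C{u,v} is {-u*v + v^4, u^3, u^2*v, u^2/6 + u*v^2}; counting standard monomials gives mu = 7. Corank 2; j^3 = 3*u^2*v has shape L^2 M (L != M), so D-series; mu = 7 gives D_7.

Type D_7, Milnor number mu = 7.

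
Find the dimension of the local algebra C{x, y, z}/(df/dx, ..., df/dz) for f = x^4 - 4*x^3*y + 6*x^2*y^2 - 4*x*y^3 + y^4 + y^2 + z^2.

The Hessian of f at 0 has rank 2. Corank 1: A-series; mu = 3 gives A_3.

3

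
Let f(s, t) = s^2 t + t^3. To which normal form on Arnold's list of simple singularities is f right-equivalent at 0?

D_{4}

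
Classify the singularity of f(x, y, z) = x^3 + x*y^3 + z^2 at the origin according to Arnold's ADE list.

E_{7}

The Hessian of f at 0 is [[0, 0, 0], [0, 0, 0], [0, 0, 2]] with rank 1, so corank 2. A Groebner basis of the Jacobian ideal J(f) in C{x,y,z} is {x^3, x*y^2, 3*x^2 + y^3, z}; counting standard monomials gives mu = 7. Corank 2; j^3 = x^3 is a perfect cube, so E-series; the 4-jet and mu = 7 give E_7.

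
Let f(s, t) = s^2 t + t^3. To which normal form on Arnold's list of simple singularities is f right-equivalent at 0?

The Hessian of f at 0 has rank 0. Corank 2; j^3 = t*(s^2 + t^2) splits into three distinct lines over C (the quadratic factor has nonzero discriminant), so D_4.

D4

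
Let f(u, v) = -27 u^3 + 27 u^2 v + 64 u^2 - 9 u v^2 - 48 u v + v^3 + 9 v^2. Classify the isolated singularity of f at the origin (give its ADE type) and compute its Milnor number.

The Hessian of f at 0 has rank 1. Corank 1: A-series; mu = 2 gives A_2.

Type A_2, Milnor number mu = 2.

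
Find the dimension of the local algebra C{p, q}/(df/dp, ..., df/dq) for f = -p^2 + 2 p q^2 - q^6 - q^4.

5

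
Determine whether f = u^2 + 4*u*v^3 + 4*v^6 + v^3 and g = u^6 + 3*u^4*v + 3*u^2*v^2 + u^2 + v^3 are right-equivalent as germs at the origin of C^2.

The Hessian of f at 0 has rank 1. Corank 1: A-series; mu = 2 gives A_2. The Hessian of g at 0 has rank 1. Corank 1: A-series; mu = 2 gives A_2. Both have type A_2, hence right-equivalent.

Yes.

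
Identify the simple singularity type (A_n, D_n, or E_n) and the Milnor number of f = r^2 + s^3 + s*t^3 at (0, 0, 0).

Type E_7, Milnor number mu = 7.

The Hessian of f at 0 is [[0, 0, 0], [0, 0, 0], [0, 0, 2]] with rank 1, so corank 2. A Groebner basis of the Jacobian ideal J(f) in C{s,t,r} is {s^3, s*t^2, 3*s^2 + t^3, r}; counting standard monomials gives mu = 7. Corank 2; j^3 = s^3 is a perfect cube, so E-series; the 4-jet and mu = 7 give E_7.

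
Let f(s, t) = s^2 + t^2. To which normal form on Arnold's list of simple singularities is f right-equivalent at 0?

A_1

The Hessian of f at 0 has rank 2. Corank 0: nondegenerate Morse point, so A_1.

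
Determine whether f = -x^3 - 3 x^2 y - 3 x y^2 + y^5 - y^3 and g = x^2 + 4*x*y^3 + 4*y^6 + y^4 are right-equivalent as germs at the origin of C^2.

The Hessian of f at 0 has rank 0. Corank 2; j^3 = -(x + y)^3 is a perfect cube, so E-series; the 5-jet and mu = 8 give E_8. The Hessian of g at 0 has rank 1. Corank 1: A-series; mu = 3 gives A_3. f is E_8 but g is A_3, hence not right-equivalent.

No.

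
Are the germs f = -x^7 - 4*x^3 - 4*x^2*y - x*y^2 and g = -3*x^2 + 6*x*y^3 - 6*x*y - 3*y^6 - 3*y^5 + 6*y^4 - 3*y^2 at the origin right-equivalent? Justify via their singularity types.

The Hessian of f at 0 is [[0, 0], [0, 0]] with rank 0, so corank 2. A Groebner basis of the Jacobian ideal J(f) in C{x,y} is {128*x*y/7 + y^6 + 64*y^2/7, x*y^2 + y^3/2, x^2 + x*y/2}; counting standard monomials gives mu = 8. Corank 2; j^3 = -x*(2*x + y)^2 has shape L^2 M (L != M), so D-series; mu = 8 gives D_8. The Hessian of g at 0 is [[-6, -6], [-6, -6]] with rank 1, so corank 1. A Groebner basis of the Jacobian ideal J(g) in C{x,y} is {-x + y^3 - y, x^2 - y^2, x*y + y^2}; counting standard monomials gives mu = 4. Corank 1: A-series; mu = 4 gives A_4. f is D_8 but g is A_4, hence not right-equivalent.

No.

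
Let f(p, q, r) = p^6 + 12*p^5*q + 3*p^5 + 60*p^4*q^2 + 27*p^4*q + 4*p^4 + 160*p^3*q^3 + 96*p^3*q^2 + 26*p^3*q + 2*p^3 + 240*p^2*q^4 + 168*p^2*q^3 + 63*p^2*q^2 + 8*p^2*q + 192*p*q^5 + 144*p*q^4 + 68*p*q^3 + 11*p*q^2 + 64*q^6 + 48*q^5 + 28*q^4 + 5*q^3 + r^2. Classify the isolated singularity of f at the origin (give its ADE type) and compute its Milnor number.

The Hessian of f at 0 is [[0, 0, 0], [0, 0, 0], [0, 0, 2]] with rank 1, so corank 2. A Groebner basis of the Jacobian ideal J(f) in C{p,q,r} is {q^3, p^2 + q^2/2, p*q + q^2/2, r}; counting standard monomials gives mu = 4. Corank 2; j^3 = (p + q)*(2*p^2 + 6*p*q + 5*q^2) splits into three distinct lines over C (the quadratic factor has nonzero discriminant), so D_4.

Type D_4, Milnor number mu = 4.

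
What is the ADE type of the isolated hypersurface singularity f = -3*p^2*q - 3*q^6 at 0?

The Hessian of f at 0 has rank 0. Corank 2; j^3 = -3*p^2*q has shape L^2 M (L != M), so D-series; mu = 7 gives D_7.

D_{7}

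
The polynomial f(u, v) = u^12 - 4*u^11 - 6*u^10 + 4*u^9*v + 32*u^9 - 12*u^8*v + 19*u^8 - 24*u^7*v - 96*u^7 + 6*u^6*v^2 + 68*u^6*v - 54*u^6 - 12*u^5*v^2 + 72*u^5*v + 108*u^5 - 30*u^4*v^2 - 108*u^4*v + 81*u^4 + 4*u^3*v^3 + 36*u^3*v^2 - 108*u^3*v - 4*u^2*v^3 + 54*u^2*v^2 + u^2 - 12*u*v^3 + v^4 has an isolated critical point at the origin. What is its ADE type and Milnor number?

Type A3, Milnor number mu = 3.

The Hessian of f at 0 has rank 1. Corank 1: A-series; mu = 3 gives A_3.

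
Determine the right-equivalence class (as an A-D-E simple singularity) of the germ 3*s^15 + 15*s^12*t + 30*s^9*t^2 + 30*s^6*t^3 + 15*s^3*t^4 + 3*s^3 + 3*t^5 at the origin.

E_8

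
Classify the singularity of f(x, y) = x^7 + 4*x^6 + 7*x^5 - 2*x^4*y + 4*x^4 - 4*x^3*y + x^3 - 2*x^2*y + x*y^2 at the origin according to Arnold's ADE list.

D_{6}

The Hessian of f at 0 has rank 0. Corank 2; j^3 = x*(x - y)^2 has shape L^2 M (L != M), so D-series; mu = 6 gives D_6.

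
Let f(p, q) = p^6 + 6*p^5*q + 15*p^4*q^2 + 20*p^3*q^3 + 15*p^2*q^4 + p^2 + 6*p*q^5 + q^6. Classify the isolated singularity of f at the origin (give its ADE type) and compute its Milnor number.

Type A_5, Milnor number mu = 5.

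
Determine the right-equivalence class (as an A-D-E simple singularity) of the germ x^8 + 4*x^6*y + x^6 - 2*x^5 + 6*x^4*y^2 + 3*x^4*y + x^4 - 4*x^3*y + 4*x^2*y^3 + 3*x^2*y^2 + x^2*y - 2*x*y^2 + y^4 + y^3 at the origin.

D5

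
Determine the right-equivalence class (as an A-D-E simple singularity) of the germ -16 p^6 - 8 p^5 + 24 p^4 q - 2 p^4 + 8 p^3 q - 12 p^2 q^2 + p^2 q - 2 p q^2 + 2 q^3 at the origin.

The Hessian of f at 0 is [[0, 0], [0, 0]] with rank 0, so corank 2. A Groebner basis of the Jacobian ideal J(f) in C{p,q} is {q^3, p^2 + 2*q^2, p*q - q^2}; counting standard monomials gives mu = 4. Corank 2; j^3 = q*(p^2 - 2*p*q + 2*q^2) splits into three distinct lines over C (the quadratic factor has nonzero discriminant), so D_4.

D4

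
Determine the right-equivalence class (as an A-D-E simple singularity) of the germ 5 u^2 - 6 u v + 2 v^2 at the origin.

A_1

The Hessian of f at 0 has rank 2. Corank 0: nondegenerate Morse point, so A_1.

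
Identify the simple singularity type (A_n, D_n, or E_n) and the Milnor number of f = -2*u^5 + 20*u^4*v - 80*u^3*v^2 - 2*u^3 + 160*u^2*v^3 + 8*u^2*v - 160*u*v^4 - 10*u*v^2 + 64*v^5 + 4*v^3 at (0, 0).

The Hessian of f at 0 has rank 0. Corank 2; j^3 = -2*(u - 2*v)*(u - v)^2 has shape L^2 M (L != M), so D-series; mu = 6 gives D_6.

Type D_{6}, Milnor number mu = 6.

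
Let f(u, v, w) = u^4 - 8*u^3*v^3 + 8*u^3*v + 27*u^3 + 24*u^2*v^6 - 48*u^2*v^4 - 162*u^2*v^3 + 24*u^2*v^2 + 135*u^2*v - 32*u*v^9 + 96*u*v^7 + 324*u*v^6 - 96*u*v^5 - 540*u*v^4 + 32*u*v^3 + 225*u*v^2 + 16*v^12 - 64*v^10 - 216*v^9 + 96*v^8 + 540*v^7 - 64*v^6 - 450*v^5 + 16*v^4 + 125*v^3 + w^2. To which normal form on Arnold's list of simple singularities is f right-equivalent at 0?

E_6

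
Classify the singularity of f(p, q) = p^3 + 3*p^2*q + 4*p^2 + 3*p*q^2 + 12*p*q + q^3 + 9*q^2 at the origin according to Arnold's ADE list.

A2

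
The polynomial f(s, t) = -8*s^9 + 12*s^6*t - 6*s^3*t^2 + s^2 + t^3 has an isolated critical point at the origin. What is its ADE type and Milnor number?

Type A_2, Milnor number mu = 2.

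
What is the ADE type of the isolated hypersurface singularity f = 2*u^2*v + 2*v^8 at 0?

D_9

The Hessian of f at 0 is [[0, 0], [0, 0]] with rank 0, so corank 2. A Groebner basis of the Jacobian ideal J(f) in C{u,v} is {u^2/8 + v^7, u^3, u*v}; counting standard monomials gives mu = 9. Corank 2; j^3 = 2*u^2*v has shape L^2 M (L != M), so D-series; mu = 9 gives D_9.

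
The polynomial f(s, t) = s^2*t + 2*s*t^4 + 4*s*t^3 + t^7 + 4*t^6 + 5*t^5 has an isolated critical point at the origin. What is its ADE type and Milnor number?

The Hessian of f at 0 is [[0, 0], [0, 0]] with rank 0, so corank 2. A Groebner basis of the Jacobian ideal J(f) in C{s,t} is {s^3, s^2*t, -2*s^2 + s*t^2, -s^2/2 + s*t/2 + t^3}; counting standard monomials gives mu = 6. Corank 2; j^3 = s^2*t has shape L^2 M (L != M), so D-series; mu = 6 gives D_6.

Type D_{6}, Milnor number mu = 6.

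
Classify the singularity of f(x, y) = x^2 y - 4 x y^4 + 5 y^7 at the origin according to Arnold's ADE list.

D_8

The Hessian of f at 0 has rank 0. Corank 2; j^3 = x^2*y has shape L^2 M (L != M), so D-series; mu = 8 gives D_8.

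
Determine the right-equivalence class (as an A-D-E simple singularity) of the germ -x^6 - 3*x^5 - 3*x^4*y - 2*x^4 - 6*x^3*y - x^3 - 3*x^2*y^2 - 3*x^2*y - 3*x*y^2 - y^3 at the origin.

The Hessian of f at 0 has rank 0. Corank 2; j^3 = -(x + y)^3 is a perfect cube, so E-series; the 4-jet and mu = 6 give E_6.

E_{6}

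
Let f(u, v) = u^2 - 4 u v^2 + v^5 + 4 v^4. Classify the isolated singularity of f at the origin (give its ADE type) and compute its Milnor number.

Type A4, Milnor number mu = 4.

The Hessian of f at 0 has rank 1. Corank 1: A-series; mu = 4 gives A_4.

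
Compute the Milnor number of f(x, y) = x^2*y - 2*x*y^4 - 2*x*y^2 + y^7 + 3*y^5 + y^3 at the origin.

6

The Hessian of f at 0 has rank 0. Corank 2; j^3 = y*(x - y)^2 has shape L^2 M (L != M), so D-series; mu = 6 gives D_6.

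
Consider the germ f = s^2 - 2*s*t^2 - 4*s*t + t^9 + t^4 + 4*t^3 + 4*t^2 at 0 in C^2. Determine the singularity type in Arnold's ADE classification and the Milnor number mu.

Type A8, Milnor number mu = 8.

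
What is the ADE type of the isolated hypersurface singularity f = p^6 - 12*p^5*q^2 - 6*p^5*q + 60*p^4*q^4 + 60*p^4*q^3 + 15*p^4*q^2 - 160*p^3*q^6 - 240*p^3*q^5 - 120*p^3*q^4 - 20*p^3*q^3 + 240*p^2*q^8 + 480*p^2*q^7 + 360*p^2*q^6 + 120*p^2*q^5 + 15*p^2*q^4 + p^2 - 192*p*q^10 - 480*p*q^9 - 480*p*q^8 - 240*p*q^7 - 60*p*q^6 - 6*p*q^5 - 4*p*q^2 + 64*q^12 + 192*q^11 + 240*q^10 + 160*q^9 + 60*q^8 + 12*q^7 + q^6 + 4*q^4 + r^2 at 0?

The Hessian of f at 0 is [[2, 0, 0], [0, 0, 0], [0, 0, 2]] with rank 2, so corank 1. A Groebner basis of the Jacobian ideal J(f) in C{p,q,r} is {p^3, p^2*q, -p/2 + q^2, r}; counting standard monomials gives mu = 5. Corank 1: A-series; mu = 5 gives A_5.

A_5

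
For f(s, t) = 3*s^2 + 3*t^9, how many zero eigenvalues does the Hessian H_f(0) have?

1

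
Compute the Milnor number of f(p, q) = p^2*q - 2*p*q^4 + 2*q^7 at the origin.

8

The Hessian of f at 0 is [[0, 0], [0, 0]] with rank 0, so corank 2. A Groebner basis of the Jacobian ideal J(f) in C{p,q} is {p^2/6 + p*q^3, -p*q + q^4, p^3, p^2*q}; counting standard monomials gives mu = 8. Corank 2; j^3 = p^2*q has shape L^2 M (L != M), so D-series; mu = 8 gives D_8.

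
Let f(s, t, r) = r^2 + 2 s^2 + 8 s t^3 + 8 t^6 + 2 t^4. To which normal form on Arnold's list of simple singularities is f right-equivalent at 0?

The Hessian of f at 0 has rank 2. Corank 1: A-series; mu = 3 gives A_3.

A_{3}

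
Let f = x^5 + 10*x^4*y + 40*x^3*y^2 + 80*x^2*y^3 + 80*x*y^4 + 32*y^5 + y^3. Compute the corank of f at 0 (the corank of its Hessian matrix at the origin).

2

Hessian at 0 has rank 0.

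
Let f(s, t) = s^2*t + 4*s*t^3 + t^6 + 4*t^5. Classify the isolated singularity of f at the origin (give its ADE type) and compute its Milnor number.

Type D7, Milnor number mu = 7.

The Hessian of f at 0 has rank 0. Corank 2; j^3 = s^2*t has shape L^2 M (L != M), so D-series; mu = 7 gives D_7.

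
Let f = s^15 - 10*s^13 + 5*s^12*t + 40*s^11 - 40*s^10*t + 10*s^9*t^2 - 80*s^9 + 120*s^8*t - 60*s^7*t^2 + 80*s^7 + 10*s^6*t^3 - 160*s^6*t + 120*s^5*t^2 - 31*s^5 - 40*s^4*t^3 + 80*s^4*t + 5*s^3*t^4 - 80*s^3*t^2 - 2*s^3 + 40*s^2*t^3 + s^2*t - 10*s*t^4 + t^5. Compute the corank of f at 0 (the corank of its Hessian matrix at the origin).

2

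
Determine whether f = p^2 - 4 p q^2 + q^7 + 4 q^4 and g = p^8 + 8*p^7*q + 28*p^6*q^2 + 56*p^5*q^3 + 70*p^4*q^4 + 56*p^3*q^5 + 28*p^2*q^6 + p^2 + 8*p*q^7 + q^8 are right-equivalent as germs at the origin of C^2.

No.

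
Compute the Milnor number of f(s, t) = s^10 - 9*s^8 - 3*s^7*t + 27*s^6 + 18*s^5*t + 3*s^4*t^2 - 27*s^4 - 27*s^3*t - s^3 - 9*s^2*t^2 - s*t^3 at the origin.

7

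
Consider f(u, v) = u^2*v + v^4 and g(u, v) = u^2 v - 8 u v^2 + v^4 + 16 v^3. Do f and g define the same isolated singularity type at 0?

The Hessian of f at 0 is [[0, 0], [0, 0]] with rank 0, so corank 2. A Groebner basis of the Jacobian ideal J(f) in C{u,v} is {u^3, u^2/4 + v^3, u*v}; counting standard monomials gives mu = 5. Corank 2; j^3 = u^2*v has shape L^2 M (L != M), so D-series; mu = 5 gives D_5. The Hessian of g at 0 is [[0, 0], [0, 0]] with rank 0, so corank 2. A Groebner basis of the Jacobian ideal J(g) in C{u,v} is {u^3 + 16*u^2 - 256*v^2, u^2/4 + v^3 - 4*v^2, u*v - 4*v^2}; counting standard monomials gives mu = 5. Corank 2; j^3 = v*(u - 4*v)^2 has shape L^2 M (L != M), so D-series; mu = 5 gives D_5. Both have type D_5, hence right-equivalent.

Yes.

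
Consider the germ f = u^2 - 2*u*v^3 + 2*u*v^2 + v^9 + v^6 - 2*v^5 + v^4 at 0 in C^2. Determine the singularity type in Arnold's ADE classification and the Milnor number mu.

The Hessian of f at 0 is [[2, 0], [0, 0]] with rank 1, so corank 1. A Groebner basis of the Jacobian ideal J(f) in C{u,v} is {u^2*v^2 + 2*u^2*v + 3*u^2 + 4*u*v^2 + u*v + u + v^2, u^3 - 3*u^2*v - 5*u^2 - 7*u*v^2 - 2*u*v - 2*u - 2*v^2, -u + v^3 - v^2}; counting standard monomials gives mu = 8. Corank 1: A-series; mu = 8 gives A_8.

Type A_8, Milnor number mu = 8.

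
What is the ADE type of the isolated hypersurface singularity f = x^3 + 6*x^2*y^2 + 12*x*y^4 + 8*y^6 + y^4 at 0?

E6

The Hessian of f at 0 has rank 0. Corank 2; j^3 = x^3 is a perfect cube, so E-series; the 4-jet and mu = 6 give E_6.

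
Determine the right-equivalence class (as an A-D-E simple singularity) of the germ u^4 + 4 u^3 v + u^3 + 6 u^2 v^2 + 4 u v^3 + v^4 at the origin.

E6

The Hessian of f at 0 has rank 0. Corank 2; j^3 = u^3 is a perfect cube, so E-series; the 4-jet and mu = 6 give E_6.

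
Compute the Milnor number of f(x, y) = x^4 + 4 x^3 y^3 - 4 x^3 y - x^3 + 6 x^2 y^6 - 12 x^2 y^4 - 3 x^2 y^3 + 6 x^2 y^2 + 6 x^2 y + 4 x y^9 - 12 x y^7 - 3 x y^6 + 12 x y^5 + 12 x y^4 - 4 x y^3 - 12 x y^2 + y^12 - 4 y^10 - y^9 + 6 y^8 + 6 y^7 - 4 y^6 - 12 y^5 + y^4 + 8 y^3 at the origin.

6

The Hessian of f at 0 is [[0, 0], [0, 0]] with rank 0, so corank 2. A Groebner basis of the Jacobian ideal J(f) in C{x,y} is {y^4, x*y^2 - 5*y^3/3, x^2 - 4*x*y + 4*y^2}; counting standard monomials gives mu = 6. Corank 2; j^3 = -(x - 2*y)^3 is a perfect cube, so E-series; the 4-jet and mu = 6 give E_6.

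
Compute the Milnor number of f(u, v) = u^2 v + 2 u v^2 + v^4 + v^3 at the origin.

The Hessian of f at 0 has rank 0. Corank 2; j^3 = v*(u + v)^2 has shape L^2 M (L != M), so D-series; mu = 5 gives D_5.

5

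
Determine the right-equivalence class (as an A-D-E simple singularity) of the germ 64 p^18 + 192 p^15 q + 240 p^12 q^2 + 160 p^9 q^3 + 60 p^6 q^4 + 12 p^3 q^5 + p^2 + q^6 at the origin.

A5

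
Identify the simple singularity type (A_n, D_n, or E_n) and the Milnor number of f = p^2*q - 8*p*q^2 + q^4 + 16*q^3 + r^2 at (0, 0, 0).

Type D_{5}, Milnor number mu = 5.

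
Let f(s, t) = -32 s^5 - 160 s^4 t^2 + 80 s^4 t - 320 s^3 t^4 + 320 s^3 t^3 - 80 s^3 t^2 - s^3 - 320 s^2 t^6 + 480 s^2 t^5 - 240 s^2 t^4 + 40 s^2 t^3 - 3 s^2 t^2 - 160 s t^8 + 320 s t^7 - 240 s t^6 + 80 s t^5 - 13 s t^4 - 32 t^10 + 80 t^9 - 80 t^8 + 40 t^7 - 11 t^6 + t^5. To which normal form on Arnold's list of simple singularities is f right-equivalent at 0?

E8

The Hessian of f at 0 has rank 0. Corank 2; j^3 = -s^3 is a perfect cube, so E-series; the 5-jet and mu = 8 give E_8.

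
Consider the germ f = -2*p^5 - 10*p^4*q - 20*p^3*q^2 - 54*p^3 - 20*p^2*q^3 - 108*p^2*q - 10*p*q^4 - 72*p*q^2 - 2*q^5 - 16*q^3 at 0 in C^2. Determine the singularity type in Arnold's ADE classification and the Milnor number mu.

Type E_{8}, Milnor number mu = 8.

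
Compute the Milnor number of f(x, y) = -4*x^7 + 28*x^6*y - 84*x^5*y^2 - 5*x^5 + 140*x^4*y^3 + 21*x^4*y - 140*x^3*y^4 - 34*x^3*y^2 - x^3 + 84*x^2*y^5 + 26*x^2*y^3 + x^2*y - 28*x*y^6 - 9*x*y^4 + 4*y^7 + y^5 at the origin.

6

The Hessian of f at 0 is [[0, 0], [0, 0]] with rank 0, so corank 2. A Groebner basis of the Jacobian ideal J(f) in C{x,y} is {x*y/3 + y^4, x*y^2, x^2 - 5*x*y/3}; counting standard monomials gives mu = 6. Corank 2; j^3 = -x^2*(x - y) has shape L^2 M (L != M), so D-series; mu = 6 gives D_6.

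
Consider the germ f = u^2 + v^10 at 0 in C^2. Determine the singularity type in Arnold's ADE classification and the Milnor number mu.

The Hessian of f at 0 has rank 1. Corank 1: A-series; mu = 9 gives A_9.

Type A_9, Milnor number mu = 9.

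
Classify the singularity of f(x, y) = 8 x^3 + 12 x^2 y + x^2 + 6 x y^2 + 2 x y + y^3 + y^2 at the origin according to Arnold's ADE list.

A_2

The Hessian of f at 0 has rank 1. Corank 1: A-series; mu = 2 gives A_2.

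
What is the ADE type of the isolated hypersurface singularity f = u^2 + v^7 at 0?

A_{6}

The Hessian of f at 0 has rank 1. Corank 1: A-series; mu = 6 gives A_6.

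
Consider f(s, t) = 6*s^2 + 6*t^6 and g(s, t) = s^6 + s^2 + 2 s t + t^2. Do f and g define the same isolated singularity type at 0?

Yes.

The Hessian of f at 0 is [[12, 0], [0, 0]] with rank 1, so corank 1. A Groebner basis of the Jacobian ideal J(f) in C{s,t} is {t^5, s}; counting standard monomials gives mu = 5. Corank 1: A-series; mu = 5 gives A_5. The Hessian of g at 0 is [[2, 2], [2, 2]] with rank 1, so corank 1. A Groebner basis of the Jacobian ideal J(g) in C{s,t} is {t^5, s + t}; counting standard monomials gives mu = 5. Corank 1: A-series; mu = 5 gives A_5. Both have type A_5, hence right-equivalent.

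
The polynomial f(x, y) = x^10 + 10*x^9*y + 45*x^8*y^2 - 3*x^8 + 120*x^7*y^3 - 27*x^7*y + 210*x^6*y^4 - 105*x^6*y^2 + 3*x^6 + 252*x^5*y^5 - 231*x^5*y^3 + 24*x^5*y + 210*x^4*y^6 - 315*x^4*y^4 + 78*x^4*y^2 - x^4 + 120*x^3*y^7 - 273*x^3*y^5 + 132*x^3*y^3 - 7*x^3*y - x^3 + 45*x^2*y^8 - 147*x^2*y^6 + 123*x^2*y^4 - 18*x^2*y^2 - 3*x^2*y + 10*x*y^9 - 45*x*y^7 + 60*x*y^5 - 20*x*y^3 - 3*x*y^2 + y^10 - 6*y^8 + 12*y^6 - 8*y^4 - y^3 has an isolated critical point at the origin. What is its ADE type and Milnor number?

The Hessian of f at 0 has rank 0. Corank 2; j^3 = -(x + y)^3 is a perfect cube, so E-series; the 4-jet and mu = 7 give E_7.

Type E_{7}, Milnor number mu = 7.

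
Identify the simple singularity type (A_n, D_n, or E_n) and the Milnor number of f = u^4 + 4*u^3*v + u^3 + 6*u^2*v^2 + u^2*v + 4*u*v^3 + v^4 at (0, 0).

Type D_{5}, Milnor number mu = 5.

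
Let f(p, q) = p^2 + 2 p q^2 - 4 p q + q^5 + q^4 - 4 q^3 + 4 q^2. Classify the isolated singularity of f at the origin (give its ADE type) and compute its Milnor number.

Type A_{4}, Milnor number mu = 4.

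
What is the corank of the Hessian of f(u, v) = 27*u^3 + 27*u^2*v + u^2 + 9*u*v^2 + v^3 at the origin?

1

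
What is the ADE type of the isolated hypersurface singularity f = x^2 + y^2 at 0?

A_1

The Hessian of f at 0 has rank 2. Corank 0: nondegenerate Morse point, so A_1.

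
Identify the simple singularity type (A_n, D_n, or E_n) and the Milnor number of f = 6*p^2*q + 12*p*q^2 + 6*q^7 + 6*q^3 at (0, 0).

Type D_8, Milnor number mu = 8.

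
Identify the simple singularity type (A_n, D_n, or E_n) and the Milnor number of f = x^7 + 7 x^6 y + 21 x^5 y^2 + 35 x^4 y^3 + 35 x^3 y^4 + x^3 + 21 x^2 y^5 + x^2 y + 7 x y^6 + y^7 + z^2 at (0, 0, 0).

The Hessian of f at 0 is [[0, 0, 0], [0, 0, 0], [0, 0, 2]] with rank 1, so corank 2. A Groebner basis of the Jacobian ideal J(f) in C{x,y,z} is {-x*y/7 + y^6, x*y^2, x^2 + x*y, z}; counting standard monomials gives mu = 8. Corank 2; j^3 = x^2*(x + y) has shape L^2 M (L != M), so D-series; mu = 8 gives D_8.

Type D_{8}, Milnor number mu = 8.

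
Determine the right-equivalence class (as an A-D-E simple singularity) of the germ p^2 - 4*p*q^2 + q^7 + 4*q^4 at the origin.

The Hessian of f at 0 is [[2, 0], [0, 0]] with rank 1, so corank 1. A Groebner basis of the Jacobian ideal J(f) in C{p,q} is {p^3, -p/2 + q^2}; counting standard monomials gives mu = 6. Corank 1: A-series; mu = 6 gives A_6.

A6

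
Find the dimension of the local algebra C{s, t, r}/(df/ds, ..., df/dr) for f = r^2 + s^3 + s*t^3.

The Hessian of f at 0 is [[0, 0, 0], [0, 0, 0], [0, 0, 2]] with rank 1, so corank 2. A Groebner basis of the Jacobian ideal J(f) in C{s,t,r} is {s^3, s*t^2, 3*s^2 + t^3, r}; counting standard monomials gives mu = 7. Corank 2; j^3 = s^3 is a perfect cube, so E-series; the 4-jet and mu = 7 give E_7.

7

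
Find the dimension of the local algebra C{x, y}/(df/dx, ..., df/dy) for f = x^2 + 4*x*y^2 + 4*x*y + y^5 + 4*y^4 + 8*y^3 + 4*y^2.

The Hessian of f at 0 is [[2, 4], [4, 8]] with rank 1, so corank 1. A Groebner basis of the Jacobian ideal J(f) in C{x,y} is {x^2 + 4*x*y - 2*x - 4*y, x/2 + y^2 + y}; counting standard monomials gives mu = 4. Corank 1: A-series; mu = 4 gives A_4.

4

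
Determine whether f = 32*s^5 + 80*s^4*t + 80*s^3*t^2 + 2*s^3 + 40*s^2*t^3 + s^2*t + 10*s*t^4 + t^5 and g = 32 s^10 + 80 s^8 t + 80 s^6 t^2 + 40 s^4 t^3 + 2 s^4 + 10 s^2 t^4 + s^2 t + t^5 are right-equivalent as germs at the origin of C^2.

Yes.

The Hessian of f at 0 is [[0, 0], [0, 0]] with rank 0, so corank 2. A Groebner basis of the Jacobian ideal J(f) in C{s,t} is {-s*t/10 + t^4, s*t^2, s^2 + s*t/2}; counting standard monomials gives mu = 6. Corank 2; j^3 = s^2*(2*s + t) has shape L^2 M (L != M), so D-series; mu = 6 gives D_6. The Hessian of g at 0 is [[0, 0], [0, 0]] with rank 0, so corank 2. A Groebner basis of the Jacobian ideal J(g) in C{s,t} is {s^2/5 + t^4, s^3, s*t}; counting standard monomials gives mu = 6. Corank 2; j^3 = s^2*t has shape L^2 M (L != M), so D-series; mu = 6 gives D_6. Both have type D_6, hence right-equivalent.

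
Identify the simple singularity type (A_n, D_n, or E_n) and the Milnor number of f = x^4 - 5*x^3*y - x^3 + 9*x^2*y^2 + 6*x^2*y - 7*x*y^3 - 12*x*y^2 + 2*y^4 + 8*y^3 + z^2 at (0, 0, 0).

Type E_{7}, Milnor number mu = 7.

The Hessian of f at 0 has rank 1. Corank 2; j^3 = -(x - 2*y)^3 is a perfect cube, so E-series; the 4-jet and mu = 7 give E_7.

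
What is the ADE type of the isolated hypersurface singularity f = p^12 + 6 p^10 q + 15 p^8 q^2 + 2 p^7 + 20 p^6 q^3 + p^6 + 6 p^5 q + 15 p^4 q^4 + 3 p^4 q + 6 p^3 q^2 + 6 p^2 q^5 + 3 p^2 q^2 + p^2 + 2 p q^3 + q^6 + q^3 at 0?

A_{2}

The Hessian of f at 0 has rank 1. Corank 1: A-series; mu = 2 gives A_2.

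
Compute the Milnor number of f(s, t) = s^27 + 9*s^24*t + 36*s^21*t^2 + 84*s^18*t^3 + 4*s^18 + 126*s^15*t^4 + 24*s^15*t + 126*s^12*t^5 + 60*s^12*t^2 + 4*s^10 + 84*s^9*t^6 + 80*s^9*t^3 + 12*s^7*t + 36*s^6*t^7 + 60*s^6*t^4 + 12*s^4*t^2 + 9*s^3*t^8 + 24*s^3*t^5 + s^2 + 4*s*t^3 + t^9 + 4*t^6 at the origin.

The Hessian of f at 0 is [[2, 0], [0, 0]] with rank 1, so corank 1. A Groebner basis of the Jacobian ideal J(f) in C{s,t} is {s^2*t^2, s^3, s/2 + t^3}; counting standard monomials gives mu = 8. Corank 1: A-series; mu = 8 gives A_8.

8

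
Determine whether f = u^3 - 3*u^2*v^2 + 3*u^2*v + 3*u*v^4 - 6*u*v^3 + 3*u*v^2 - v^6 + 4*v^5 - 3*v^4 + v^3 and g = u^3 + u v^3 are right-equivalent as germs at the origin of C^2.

No.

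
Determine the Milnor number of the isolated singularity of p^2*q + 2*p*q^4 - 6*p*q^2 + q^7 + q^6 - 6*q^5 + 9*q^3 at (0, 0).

7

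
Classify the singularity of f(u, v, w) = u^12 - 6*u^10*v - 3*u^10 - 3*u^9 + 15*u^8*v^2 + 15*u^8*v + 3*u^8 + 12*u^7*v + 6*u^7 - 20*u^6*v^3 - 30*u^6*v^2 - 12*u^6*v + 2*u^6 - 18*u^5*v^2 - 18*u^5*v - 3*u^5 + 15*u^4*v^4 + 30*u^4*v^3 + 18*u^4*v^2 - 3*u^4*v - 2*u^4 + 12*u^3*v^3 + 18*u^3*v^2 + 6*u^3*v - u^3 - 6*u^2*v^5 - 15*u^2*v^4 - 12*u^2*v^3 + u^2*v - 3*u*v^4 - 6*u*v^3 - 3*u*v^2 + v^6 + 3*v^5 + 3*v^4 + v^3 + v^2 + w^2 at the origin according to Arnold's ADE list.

A_{2}

The Hessian of f at 0 is [[0, 0, 0], [0, 2, 0], [0, 0, 2]] with rank 2, so corank 1. A Groebner basis of the Jacobian ideal J(f) in C{u,v,w} is {u^2, v, w}; counting standard monomials gives mu = 2. Corank 1: A-series; mu = 2 gives A_2.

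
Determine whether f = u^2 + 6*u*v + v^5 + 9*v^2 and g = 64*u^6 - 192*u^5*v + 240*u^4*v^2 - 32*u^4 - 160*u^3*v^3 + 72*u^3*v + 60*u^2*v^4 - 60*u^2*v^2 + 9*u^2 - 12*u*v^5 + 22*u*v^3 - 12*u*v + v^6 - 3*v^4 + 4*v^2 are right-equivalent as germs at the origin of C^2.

No.

The Hessian of f at 0 is [[2, 6], [6, 18]] with rank 1, so corank 1. A Groebner basis of the Jacobian ideal J(f) in C{u,v} is {v^4, u + 3*v}; counting standard monomials gives mu = 4. Corank 1: A-series; mu = 4 gives A_4. The Hessian of g at 0 is [[18, -12], [-12, 8]] with rank 1, so corank 1. A Groebner basis of the Jacobian ideal J(g) in C{u,v} is {v^3, u - 2*v/3}; counting standard monomials gives mu = 3. Corank 1: A-series; mu = 3 gives A_3. f is A_4 but g is A_3, hence not right-equivalent.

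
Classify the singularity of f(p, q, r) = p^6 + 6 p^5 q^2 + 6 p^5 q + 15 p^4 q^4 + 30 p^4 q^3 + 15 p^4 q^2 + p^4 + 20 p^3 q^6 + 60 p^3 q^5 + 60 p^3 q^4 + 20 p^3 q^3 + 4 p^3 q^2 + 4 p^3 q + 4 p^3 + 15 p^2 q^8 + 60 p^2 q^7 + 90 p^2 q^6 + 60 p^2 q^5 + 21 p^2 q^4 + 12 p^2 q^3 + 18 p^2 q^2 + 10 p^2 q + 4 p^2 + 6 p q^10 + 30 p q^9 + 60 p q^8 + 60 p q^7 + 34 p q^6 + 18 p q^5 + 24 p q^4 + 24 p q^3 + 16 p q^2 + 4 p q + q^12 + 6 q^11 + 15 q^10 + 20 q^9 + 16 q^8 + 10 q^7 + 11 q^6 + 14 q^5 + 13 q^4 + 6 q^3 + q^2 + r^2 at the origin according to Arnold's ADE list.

The Hessian of f at 0 is [[8, 4, 0], [4, 2, 0], [0, 0, 2]] with rank 2, so corank 1. A Groebner basis of the Jacobian ideal J(f) in C{p,q,r} is {p*q^2 - 92*p*q/41 - 1328*p/41 - 1540*q^2/41 - 664*q/41, 40*p*q/41 + 64*p/41 + q^3 + 92*q^2/41 + 32*q/41, p^2 + 122*p*q/41 + 1458*p/41 + 1691*q^2/41 + 729*q/41, r}; counting standard monomials gives mu = 5. Corank 1: A-series; mu = 5 gives A_5.

A5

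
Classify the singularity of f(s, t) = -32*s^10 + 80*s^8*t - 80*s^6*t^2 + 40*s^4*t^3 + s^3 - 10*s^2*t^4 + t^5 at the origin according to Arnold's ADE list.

E_{8}

The Hessian of f at 0 has rank 0. Corank 2; j^3 = s^3 is a perfect cube, so E-series; the 5-jet and mu = 8 give E_8.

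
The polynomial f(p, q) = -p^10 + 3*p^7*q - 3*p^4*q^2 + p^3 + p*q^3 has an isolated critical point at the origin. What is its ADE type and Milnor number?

Type E_7, Milnor number mu = 7.

The Hessian of f at 0 is [[0, 0], [0, 0]] with rank 0, so corank 2. A Groebner basis of the Jacobian ideal J(f) in C{p,q} is {p^3, p*q^2, 3*p^2 + q^3}; counting standard monomials gives mu = 7. Corank 2; j^3 = p^3 is a perfect cube, so E-series; the 4-jet and mu = 7 give E_7.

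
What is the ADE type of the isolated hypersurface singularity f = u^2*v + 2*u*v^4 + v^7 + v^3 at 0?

D4

The Hessian of f at 0 has rank 0. Corank 2; j^3 = v*(u^2 + v^2) splits into three distinct lines over C (the quadratic factor has nonzero discriminant), so D_4.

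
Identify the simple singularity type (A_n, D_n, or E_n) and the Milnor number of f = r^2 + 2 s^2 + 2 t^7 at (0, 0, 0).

Type A6, Milnor number mu = 6.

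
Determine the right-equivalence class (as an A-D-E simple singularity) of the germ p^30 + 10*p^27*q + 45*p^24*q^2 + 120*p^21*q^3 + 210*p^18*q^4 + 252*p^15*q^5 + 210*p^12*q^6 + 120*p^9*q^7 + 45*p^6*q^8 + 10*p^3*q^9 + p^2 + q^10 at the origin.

The Hessian of f at 0 has rank 1. Corank 1: A-series; mu = 9 gives A_9.

A_{9}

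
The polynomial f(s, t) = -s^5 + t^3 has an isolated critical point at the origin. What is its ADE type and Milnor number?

The Hessian of f at 0 has rank 0. Corank 2; j^3 = t^3 is a perfect cube, so E-series; the 5-jet and mu = 8 give E_8.

Type E_8, Milnor number mu = 8.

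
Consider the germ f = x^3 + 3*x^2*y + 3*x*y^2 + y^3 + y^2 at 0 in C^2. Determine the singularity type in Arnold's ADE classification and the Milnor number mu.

Type A_2, Milnor number mu = 2.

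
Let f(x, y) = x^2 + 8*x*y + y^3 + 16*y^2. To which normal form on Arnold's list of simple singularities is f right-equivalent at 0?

A2

The Hessian of f at 0 has rank 1. Corank 1: A-series; mu = 2 gives A_2.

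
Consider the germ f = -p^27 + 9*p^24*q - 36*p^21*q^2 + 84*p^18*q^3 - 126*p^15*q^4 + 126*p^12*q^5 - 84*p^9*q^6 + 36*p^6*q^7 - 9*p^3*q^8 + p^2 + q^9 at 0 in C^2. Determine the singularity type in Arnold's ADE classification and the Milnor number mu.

Type A8, Milnor number mu = 8.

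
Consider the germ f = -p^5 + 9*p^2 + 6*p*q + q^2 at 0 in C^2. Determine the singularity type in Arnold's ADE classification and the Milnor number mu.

Type A_4, Milnor number mu = 4.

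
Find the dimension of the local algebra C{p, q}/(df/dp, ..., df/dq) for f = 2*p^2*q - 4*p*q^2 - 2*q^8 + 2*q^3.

The Hessian of f at 0 is [[0, 0], [0, 0]] with rank 0, so corank 2. A Groebner basis of the Jacobian ideal J(f) in C{p,q} is {-p^2/8 + q^7 + q^2/8, p^3 - q^3, p*q - q^2}; counting standard monomials gives mu = 9. Corank 2; j^3 = 2*q*(p - q)^2 has shape L^2 M (L != M), so D-series; mu = 9 gives D_9.

9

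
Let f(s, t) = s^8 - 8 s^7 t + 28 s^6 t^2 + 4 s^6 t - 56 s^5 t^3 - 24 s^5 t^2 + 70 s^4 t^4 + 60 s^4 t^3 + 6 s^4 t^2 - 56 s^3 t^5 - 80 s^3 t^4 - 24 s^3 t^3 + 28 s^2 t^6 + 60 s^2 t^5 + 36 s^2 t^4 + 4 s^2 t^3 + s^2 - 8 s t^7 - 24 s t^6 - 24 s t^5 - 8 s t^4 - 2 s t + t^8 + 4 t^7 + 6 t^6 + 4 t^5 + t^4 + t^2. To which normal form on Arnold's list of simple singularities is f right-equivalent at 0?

A_{3}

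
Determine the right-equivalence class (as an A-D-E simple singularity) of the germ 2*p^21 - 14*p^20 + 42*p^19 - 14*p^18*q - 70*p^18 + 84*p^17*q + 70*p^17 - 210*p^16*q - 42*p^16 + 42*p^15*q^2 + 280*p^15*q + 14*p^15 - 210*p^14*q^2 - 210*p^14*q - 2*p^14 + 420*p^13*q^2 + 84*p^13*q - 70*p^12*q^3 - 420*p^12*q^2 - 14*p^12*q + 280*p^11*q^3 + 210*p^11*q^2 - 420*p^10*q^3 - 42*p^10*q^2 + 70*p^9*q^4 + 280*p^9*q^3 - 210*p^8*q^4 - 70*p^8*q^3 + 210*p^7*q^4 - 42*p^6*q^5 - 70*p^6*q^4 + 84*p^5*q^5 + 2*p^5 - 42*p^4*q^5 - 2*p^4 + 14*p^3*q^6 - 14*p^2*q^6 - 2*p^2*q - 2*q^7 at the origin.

The Hessian of f at 0 is [[0, 0], [0, 0]] with rank 0, so corank 2. A Groebner basis of the Jacobian ideal J(f) in C{p,q} is {p^2/7 + q^6, p^3, p*q}; counting standard monomials gives mu = 8. Corank 2; j^3 = -2*p^2*q has shape L^2 M (L != M), so D-series; mu = 8 gives D_8.

D_8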